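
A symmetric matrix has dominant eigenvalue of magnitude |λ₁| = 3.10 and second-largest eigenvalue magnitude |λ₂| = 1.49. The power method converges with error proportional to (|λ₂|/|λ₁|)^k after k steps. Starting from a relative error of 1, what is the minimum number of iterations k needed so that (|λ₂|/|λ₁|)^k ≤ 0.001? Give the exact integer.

|λ₂/λ₁| = 1.49/3.10 = 0.48065
Need k ≥ ln(0.001) / ln(0.48065) = -6.9078 / -0.7326 ≈ 9.429
Smallest integer k satisfying the bound: 10

10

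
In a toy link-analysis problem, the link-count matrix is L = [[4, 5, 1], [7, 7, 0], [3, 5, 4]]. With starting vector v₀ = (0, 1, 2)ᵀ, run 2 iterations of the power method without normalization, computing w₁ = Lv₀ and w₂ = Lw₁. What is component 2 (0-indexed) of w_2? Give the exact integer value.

w1 = Lv₀ = (4·0 + 5·1 + 1·2; 7·0 + 7·1 + 0·2; 3·0 + 5·1 + 4·2) = (7, 7, 13)
w2 = Lw1 = (4·7 + 5·7 + 1·13; 7·7 + 7·7 + 0·13; 3·7 + 5·7 + 4·13) = (76, 98, 108)
The requested component of w2 is 108.

108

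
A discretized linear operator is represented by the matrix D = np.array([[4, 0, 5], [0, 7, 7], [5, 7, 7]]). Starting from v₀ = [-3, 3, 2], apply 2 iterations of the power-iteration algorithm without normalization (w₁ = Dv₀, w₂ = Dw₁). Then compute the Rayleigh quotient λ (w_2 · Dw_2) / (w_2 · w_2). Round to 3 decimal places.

14.873

w1 = Dv₀ = (-2, 35, 20)
w2 = Dw1 = (92, 385, 375)
Dw2 = (2243, 5320, 5780)
w2·Dw2 = 92·2243 + 385·5320 + 375·5780 = 4422056; w2·w2 = 92·92 + 385·385 + 375·375 = 297314
λ ≈ 4422056/297314 = 14.873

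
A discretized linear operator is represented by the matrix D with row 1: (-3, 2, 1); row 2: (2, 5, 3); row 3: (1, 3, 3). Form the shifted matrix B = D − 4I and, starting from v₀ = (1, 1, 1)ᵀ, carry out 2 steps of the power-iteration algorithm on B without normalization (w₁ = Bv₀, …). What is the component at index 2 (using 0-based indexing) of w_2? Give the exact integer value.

B = D − 4I has rows (-7, 2, 1); (2, 1, 3); (1, 3, -1)
w1 = Bv₀ = ((-7)·1 + 2·1 + 1·1; 2·1 + 1·1 + 3·1; 1·1 + 3·1 + (-1)·1) = (-4, 6, 3)
w2 = Bw1 = ((-7)·(-4) + 2·6 + 1·3; 2·(-4) + 1·6 + 3·3; 1·(-4) + 3·6 + (-1)·3) = (43, 7, 11)
Requested component of w2: 11

11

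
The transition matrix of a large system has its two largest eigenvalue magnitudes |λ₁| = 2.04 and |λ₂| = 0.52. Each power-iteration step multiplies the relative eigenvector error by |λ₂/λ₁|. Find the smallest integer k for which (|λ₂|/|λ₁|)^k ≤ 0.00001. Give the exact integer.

9

|λ₂/λ₁| = 0.52/2.04 = 0.25490
Need k ≥ ln(0.00001) / ln(0.25490) = -11.5129 / -1.3669 ≈ 8.423
Smallest integer k satisfying the bound: 9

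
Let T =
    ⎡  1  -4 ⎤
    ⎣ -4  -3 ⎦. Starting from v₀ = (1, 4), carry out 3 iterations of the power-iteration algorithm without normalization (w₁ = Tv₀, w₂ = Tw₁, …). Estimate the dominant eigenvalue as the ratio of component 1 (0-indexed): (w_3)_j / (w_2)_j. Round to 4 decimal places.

w1 = Tv₀ = (-15, -16)
w2 = Tw1 = (49, 108)
w3 = Tw2 = (-383, -520)
Ratio at component: -520 / 108 = -4.8148

λ ≈ -4.8148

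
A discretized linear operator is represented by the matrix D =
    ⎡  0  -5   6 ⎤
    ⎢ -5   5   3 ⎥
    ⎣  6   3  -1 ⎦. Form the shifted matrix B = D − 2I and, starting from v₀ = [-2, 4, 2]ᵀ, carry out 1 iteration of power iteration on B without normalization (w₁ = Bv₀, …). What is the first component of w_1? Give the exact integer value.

-4

B = D − 2I has rows (-2, -5, 6); (-5, 3, 3); (6, 3, -3)
w1 = Bv₀ = ((-2)·(-2) + (-5)·4 + 6·2; (-5)·(-2) + 3·4 + 3·2; 6·(-2) + 3·4 + (-3)·2) = (-4, 28, -6)
Requested component of w1: -4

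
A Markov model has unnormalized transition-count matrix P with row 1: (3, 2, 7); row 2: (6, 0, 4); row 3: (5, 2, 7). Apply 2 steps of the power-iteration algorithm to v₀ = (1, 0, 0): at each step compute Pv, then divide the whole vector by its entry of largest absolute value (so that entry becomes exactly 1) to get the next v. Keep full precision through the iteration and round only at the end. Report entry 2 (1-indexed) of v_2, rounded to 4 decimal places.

0.6129

Pv0 = (3.00000, 6.00000, 5.00000); divide by 6.00000 → v1 = (0.50000, 1.00000, 0.83333)
Pv1 = (9.33333, 6.33333, 10.33333); divide by 10.33333 → v2 = (0.90323, 0.61290, 1.00000)
Requested entry of v2: 38/62 = 0.6129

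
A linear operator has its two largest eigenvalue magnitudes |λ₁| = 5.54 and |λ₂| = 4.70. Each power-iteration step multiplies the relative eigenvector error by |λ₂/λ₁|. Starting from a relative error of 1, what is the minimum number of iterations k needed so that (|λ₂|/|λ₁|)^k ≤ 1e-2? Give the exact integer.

29

|λ₂/λ₁| = 4.70/5.54 = 0.84838
Need k ≥ ln(1e-2) / ln(0.84838) = -4.6052 / -0.1644 ≈ 28.007
Smallest integer k satisfying the bound: 29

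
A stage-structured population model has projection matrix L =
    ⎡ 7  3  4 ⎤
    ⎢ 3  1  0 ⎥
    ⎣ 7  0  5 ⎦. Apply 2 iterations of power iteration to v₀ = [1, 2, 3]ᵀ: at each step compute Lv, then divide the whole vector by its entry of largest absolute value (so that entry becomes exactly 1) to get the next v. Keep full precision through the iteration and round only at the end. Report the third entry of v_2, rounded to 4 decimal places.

Lv0 = (25.00000, 5.00000, 22.00000); divide by 25.00000 → v1 = (1.00000, 0.20000, 0.88000)
Lv1 = (11.12000, 3.20000, 11.40000); divide by 11.40000 → v2 = (0.97544, 0.28070, 1.00000)
Requested entry of v2: 285/285 = 1.0000

1.0000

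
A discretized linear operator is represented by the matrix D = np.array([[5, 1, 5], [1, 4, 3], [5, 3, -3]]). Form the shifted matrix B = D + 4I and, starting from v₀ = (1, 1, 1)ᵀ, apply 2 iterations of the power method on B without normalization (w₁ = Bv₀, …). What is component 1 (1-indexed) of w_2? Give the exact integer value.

B = D + 4I has rows (9, 1, 5); (1, 8, 3); (5, 3, 1)
w1 = Bv₀ = (9·1 + 1·1 + 5·1; 1·1 + 8·1 + 3·1; 5·1 + 3·1 + 1·1) = (15, 12, 9)
w2 = Bw1 = (9·15 + 1·12 + 5·9; 1·15 + 8·12 + 3·9; 5·15 + 3·12 + 1·9) = (192, 138, 120)
Requested component of w2: 192

192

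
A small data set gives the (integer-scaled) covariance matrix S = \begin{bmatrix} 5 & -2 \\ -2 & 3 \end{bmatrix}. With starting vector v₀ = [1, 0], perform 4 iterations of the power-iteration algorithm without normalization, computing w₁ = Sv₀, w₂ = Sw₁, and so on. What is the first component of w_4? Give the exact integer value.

w1 = Sv₀ = (5, -2)
w2 = Sw1 = (29, -16)
w3 = Sw2 = (177, -106)
w4 = Sw3 = (1097, -672)
The requested component of w4 is 1097.

1097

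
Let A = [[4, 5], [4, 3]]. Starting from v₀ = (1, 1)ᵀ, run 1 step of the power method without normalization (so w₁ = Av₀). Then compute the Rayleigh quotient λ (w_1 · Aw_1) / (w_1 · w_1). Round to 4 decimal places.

7.9846

w1 = Av₀ = (4·1 + 5·1; 4·1 + 3·1) = (9, 7)
Aw1 = (71, 57)
w1·Aw1 = 9·71 + 7·57 = 1038; w1·w1 = 9·9 + 7·7 = 130
λ ≈ 1038/130 = 7.9846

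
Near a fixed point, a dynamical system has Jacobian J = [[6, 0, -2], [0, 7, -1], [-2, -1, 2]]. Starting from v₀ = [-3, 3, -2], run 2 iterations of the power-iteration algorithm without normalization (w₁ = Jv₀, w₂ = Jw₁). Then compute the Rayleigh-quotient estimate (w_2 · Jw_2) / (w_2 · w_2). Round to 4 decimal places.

6.7951

w1 = Jv₀ = (6·(-3) + 0·3 + (-2)·(-2); 0·(-3) + 7·3 + (-1)·(-2); (-2)·(-3) + (-1)·3 + 2·(-2)) = (-14, 23, -1)
w2 = Jw1 = (6·(-14) + 0·23 + (-2)·(-1); 0·(-14) + 7·23 + (-1)·(-1); (-2)·(-14) + (-1)·23 + 2·(-1)) = (-82, 162, 3)
Jw2 = (-498, 1131, 8)
w2·Jw2 = (-82)·(-498) + 162·1131 + 3·8 = 224082; w2·w2 = (-82)·(-82) + 162·162 + 3·3 = 32977
λ ≈ 224082/32977 = 6.7951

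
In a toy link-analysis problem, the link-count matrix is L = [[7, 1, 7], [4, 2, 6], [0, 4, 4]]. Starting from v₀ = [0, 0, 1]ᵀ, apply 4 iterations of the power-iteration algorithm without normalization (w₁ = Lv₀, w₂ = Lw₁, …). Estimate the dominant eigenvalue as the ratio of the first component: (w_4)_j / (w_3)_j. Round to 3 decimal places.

w1 = Lv₀ = (7·0 + 1·0 + 7·1; 4·0 + 2·0 + 6·1; 0·0 + 4·0 + 4·1) = (7, 6, 4)
w2 = Lw1 = (7·7 + 1·6 + 7·4; 4·7 + 2·6 + 6·4; 0·7 + 4·6 + 4·4) = (83, 64, 40)
w3 = Lw2 = (925, 700, 416)
w4 = Lw3 = (10087, 7596, 4464)
Ratio at component: 10087 / 925 = 10.905

λ ≈ 10.905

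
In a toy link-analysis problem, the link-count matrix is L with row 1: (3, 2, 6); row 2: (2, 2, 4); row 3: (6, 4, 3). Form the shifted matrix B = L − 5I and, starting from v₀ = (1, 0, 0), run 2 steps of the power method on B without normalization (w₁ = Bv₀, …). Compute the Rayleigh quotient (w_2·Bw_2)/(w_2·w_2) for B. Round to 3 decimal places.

B = L − 5I has rows (-2, 2, 6); (2, -3, 4); (6, 4, -2)
w1 = Bv₀ = ((-2)·1 + 2·0 + 6·0; 2·1 + (-3)·0 + 4·0; 6·1 + 4·0 + (-2)·0) = (-2, 2, 6)
w2 = Bw1 = ((-2)·(-2) + 2·2 + 6·6; 2·(-2) + (-3)·2 + 4·6; 6·(-2) + 4·2 + (-2)·6) = (44, 14, -16)
Bw2 = (-156, -18, 352)
w2·Bw2 = -12748; w2·w2 = 2388; μ ≈ -12748/2388 = -5.338

μ ≈ -5.338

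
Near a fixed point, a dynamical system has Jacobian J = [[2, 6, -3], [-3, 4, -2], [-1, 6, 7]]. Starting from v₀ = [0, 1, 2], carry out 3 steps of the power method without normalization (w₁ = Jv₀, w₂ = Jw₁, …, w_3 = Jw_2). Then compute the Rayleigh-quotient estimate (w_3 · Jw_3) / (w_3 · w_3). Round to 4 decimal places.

w1 = Jv₀ = (2·0 + 6·1 + (-3)·2; (-3)·0 + 4·1 + (-2)·2; (-1)·0 + 6·1 + 7·2) = (0, 0, 20)
w2 = Jw1 = (2·0 + 6·0 + (-3)·20; (-3)·0 + 4·0 + (-2)·20; (-1)·0 + 6·0 + 7·20) = (-60, -40, 140)
w3 = Jw2 = (-780, -260, 800)
Jw3 = (-5520, -300, 4820)
w3·Jw3 = (-780)·(-5520) + (-260)·(-300) + 800·4820 = 8239600; w3·w3 = (-780)·(-780) + (-260)·(-260) + 800·800 = 1316000
λ ≈ 8239600/1316000 = 6.2611

6.2611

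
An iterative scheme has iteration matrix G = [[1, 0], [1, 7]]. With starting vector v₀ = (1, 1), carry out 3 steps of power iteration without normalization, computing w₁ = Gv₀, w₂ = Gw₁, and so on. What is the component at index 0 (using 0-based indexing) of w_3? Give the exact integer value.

w1 = Gv₀ = (1, 8)
w2 = Gw1 = (1, 57)
w3 = Gw2 = (1, 400)
The requested component of w3 is 1.

1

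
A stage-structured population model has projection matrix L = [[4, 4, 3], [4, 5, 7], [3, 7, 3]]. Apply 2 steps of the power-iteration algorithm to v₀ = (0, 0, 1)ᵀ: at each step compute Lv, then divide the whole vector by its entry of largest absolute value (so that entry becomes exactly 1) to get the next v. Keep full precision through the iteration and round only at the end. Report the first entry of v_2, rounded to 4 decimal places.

Lv0 = (3.00000, 7.00000, 3.00000); divide by 7.00000 → v1 = (0.42857, 1.00000, 0.42857)
Lv1 = (7.00000, 9.71429, 9.57143); divide by 9.71429 → v2 = (0.72059, 1.00000, 0.98529)
Requested entry of v2: 49/68 = 0.7206

0.7206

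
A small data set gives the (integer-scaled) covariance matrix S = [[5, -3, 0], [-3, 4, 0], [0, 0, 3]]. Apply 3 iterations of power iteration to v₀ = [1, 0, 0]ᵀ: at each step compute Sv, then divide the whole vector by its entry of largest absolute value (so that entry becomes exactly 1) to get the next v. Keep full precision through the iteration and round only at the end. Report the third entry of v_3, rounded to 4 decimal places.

0.0000

Sv0 = (5.00000, -3.00000, 0.00000); divide by 5.00000 → v1 = (1.00000, -0.60000, 0.00000)
Sv1 = (6.80000, -5.40000, 0.00000); divide by 6.80000 → v2 = (1.00000, -0.79412, 0.00000)
Sv2 = (7.38235, -6.17647, 0.00000); divide by 7.38235 → v3 = (1.00000, -0.83665, 0.00000)
Requested entry of v3: 0/251 = 0.0000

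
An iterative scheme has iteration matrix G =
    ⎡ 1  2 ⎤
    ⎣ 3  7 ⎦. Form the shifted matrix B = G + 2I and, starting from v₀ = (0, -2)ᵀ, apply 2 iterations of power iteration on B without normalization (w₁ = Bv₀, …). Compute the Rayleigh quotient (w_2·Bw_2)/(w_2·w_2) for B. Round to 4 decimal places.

B = G + 2I has rows (3, 2); (3, 9)
w1 = Bv₀ = (3·0 + 2·(-2); 3·0 + 9·(-2)) = (-4, -18)
w2 = Bw1 = (3·(-4) + 2·(-18); 3·(-4) + 9·(-18)) = (-48, -174)
Bw2 = (-492, -1710)
w2·Bw2 = 321156; w2·w2 = 32580; μ ≈ 321156/32580 = 9.8575

9.8575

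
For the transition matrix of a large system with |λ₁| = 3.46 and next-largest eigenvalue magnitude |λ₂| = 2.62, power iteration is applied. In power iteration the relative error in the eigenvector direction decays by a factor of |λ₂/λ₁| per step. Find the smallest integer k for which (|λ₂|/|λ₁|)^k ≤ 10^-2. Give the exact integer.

|λ₂/λ₁| = 2.62/3.46 = 0.75723
Need k ≥ ln(10^-2) / ln(0.75723) = -4.6052 / -0.2781 ≈ 16.560
Smallest integer k satisfying the bound: 17

17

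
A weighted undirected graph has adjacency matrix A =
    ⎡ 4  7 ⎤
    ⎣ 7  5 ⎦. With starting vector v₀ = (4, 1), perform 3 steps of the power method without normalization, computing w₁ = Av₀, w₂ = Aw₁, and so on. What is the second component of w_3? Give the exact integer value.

w1 = Av₀ = (4·4 + 7·1; 7·4 + 5·1) = (23, 33)
w2 = Aw1 = (4·23 + 7·33; 7·23 + 5·33) = (323, 326)
w3 = Aw2 = (3574, 3891)
The requested component of w3 is 3891.

3891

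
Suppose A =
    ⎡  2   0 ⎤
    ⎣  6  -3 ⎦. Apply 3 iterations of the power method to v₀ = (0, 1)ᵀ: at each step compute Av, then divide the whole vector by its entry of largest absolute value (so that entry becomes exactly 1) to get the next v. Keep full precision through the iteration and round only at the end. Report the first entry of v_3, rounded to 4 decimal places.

0.0000

Av0 = (0.00000, -3.00000); divide by -3.00000 → v1 = (0.00000, 1.00000)
Av1 = (0.00000, -3.00000); divide by -3.00000 → v2 = (0.00000, 1.00000)
Av2 = (0.00000, -3.00000); divide by -3.00000 → v3 = (0.00000, 1.00000)
Requested entry of v3: 0/-27 = 0.0000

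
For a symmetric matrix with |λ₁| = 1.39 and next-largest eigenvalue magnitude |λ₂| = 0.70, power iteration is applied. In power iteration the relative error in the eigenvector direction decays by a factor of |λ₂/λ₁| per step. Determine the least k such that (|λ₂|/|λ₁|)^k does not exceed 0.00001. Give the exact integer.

17

|λ₂/λ₁| = 0.70/1.39 = 0.50360
Need k ≥ ln(0.00001) / ln(0.50360) = -11.5129 / -0.6860 ≈ 16.783
Smallest integer k satisfying the bound: 17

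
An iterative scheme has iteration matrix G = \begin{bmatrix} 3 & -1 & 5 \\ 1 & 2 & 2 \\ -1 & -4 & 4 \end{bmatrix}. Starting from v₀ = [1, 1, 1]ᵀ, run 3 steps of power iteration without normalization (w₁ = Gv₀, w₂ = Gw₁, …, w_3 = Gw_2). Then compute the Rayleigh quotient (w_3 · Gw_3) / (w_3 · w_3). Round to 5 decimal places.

w1 = Gv₀ = (3·1 + (-1)·1 + 5·1; 1·1 + 2·1 + 2·1; (-1)·1 + (-4)·1 + 4·1) = (7, 5, -1)
w2 = Gw1 = (3·7 + (-1)·5 + 5·(-1); 1·7 + 2·5 + 2·(-1); (-1)·7 + (-4)·5 + 4·(-1)) = (11, 15, -31)
w3 = Gw2 = (-137, -21, -195)
Gw3 = (-1365, -569, -559)
w3·Gw3 = (-137)·(-1365) + (-21)·(-569) + (-195)·(-559) = 307959; w3·w3 = (-137)·(-137) + (-21)·(-21) + (-195)·(-195) = 57235
λ ≈ 307959/57235 = 5.38061

5.38061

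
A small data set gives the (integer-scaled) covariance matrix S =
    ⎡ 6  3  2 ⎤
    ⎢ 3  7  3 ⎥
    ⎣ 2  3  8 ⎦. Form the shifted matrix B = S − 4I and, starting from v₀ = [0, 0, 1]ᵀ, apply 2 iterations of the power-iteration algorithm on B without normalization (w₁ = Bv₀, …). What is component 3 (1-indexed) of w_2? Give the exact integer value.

29

B = S − 4I has rows (2, 3, 2); (3, 3, 3); (2, 3, 4)
w1 = Bv₀ = (2·0 + 3·0 + 2·1; 3·0 + 3·0 + 3·1; 2·0 + 3·0 + 4·1) = (2, 3, 4)
w2 = Bw1 = (2·2 + 3·3 + 2·4; 3·2 + 3·3 + 3·4; 2·2 + 3·3 + 4·4) = (21, 27, 29)
Requested component of w2: 29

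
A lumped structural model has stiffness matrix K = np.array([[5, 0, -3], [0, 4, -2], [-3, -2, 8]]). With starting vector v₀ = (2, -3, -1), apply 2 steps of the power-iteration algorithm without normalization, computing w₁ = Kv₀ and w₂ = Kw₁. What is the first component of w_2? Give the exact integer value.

w1 = Kv₀ = (5·2 + 0·(-3) + (-3)·(-1); 0·2 + 4·(-3) + (-2)·(-1); (-3)·2 + (-2)·(-3) + 8·(-1)) = (13, -10, -8)
w2 = Kw1 = (5·13 + 0·(-10) + (-3)·(-8); 0·13 + 4·(-10) + (-2)·(-8); (-3)·13 + (-2)·(-10) + 8·(-8)) = (89, -24, -83)
The requested component of w2 is 89.

89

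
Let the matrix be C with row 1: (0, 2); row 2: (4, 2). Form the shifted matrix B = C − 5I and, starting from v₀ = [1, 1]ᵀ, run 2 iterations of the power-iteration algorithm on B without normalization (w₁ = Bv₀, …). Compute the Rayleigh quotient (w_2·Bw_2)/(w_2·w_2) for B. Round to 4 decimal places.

B = C − 5I has rows (-5, 2); (4, -3)
w1 = Bv₀ = ((-5)·1 + 2·1; 4·1 + (-3)·1) = (-3, 1)
w2 = Bw1 = ((-5)·(-3) + 2·1; 4·(-3) + (-3)·1) = (17, -15)
Bw2 = (-115, 113)
w2·Bw2 = -3650; w2·w2 = 514; μ ≈ -3650/514 = -7.1012

-7.1012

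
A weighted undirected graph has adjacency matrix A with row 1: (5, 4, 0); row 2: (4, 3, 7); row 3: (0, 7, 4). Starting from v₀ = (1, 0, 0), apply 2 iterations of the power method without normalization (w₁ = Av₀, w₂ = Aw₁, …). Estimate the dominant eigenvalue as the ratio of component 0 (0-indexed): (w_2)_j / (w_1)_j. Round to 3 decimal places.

w1 = Av₀ = (5, 4, 0)
w2 = Aw1 = (41, 32, 28)
Ratio at component: 41 / 5 = 8.200

8.200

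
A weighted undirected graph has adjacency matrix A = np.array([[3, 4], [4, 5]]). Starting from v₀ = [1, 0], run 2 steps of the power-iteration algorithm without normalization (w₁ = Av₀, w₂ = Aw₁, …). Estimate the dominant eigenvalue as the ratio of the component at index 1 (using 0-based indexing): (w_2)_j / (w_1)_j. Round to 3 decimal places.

w1 = Av₀ = (3·1 + 4·0; 4·1 + 5·0) = (3, 4)
w2 = Aw1 = (3·3 + 4·4; 4·3 + 5·4) = (25, 32)
Ratio at component: 32 / 4 = 8.000

8.000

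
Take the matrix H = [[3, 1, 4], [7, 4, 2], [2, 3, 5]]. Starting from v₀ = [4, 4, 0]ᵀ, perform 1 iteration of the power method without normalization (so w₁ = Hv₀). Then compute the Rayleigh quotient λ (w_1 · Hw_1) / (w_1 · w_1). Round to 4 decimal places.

w1 = Hv₀ = (3·4 + 1·4 + 4·0; 7·4 + 4·4 + 2·0; 2·4 + 3·4 + 5·0) = (16, 44, 20)
Hw1 = (172, 328, 264)
w1·Hw1 = 16·172 + 44·328 + 20·264 = 22464; w1·w1 = 16·16 + 44·44 + 20·20 = 2592
λ ≈ 22464/2592 = 8.6667

λ ≈ 8.6667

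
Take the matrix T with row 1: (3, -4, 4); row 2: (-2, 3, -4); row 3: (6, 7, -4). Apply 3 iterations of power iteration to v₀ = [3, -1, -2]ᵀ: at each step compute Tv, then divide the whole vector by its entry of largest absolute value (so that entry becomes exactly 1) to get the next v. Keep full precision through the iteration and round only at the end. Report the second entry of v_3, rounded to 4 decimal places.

-0.5711

Tv0 = (5.00000, -1.00000, 19.00000); divide by 19.00000 → v1 = (0.26316, -0.05263, 1.00000)
Tv1 = (5.00000, -4.68421, -2.78947); divide by 5.00000 → v2 = (1.00000, -0.93684, -0.55789)
Tv2 = (4.51579, -2.57895, 1.67368); divide by 4.51579 → v3 = (1.00000, -0.57110, 0.37063)
Requested entry of v3: -245/429 = -0.5711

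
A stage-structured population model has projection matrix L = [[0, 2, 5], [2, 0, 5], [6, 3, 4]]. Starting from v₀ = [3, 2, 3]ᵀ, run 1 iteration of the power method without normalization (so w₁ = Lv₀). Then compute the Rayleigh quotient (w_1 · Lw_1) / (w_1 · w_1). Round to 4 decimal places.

λ ≈ 9.7007

w1 = Lv₀ = (0·3 + 2·2 + 5·3; 2·3 + 0·2 + 5·3; 6·3 + 3·2 + 4·3) = (19, 21, 36)
Lw1 = (222, 218, 321)
w1·Lw1 = 19·222 + 21·218 + 36·321 = 20352; w1·w1 = 19·19 + 21·21 + 36·36 = 2098
λ ≈ 20352/2098 = 9.7007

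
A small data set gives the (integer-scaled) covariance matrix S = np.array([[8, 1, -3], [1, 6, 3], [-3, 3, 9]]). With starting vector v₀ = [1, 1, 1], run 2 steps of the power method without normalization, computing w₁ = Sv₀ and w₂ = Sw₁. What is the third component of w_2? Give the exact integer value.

w1 = Sv₀ = (8·1 + 1·1 + (-3)·1; 1·1 + 6·1 + 3·1; (-3)·1 + 3·1 + 9·1) = (6, 10, 9)
w2 = Sw1 = (8·6 + 1·10 + (-3)·9; 1·6 + 6·10 + 3·9; (-3)·6 + 3·10 + 9·9) = (31, 93, 93)
The requested component of w2 is 93.

93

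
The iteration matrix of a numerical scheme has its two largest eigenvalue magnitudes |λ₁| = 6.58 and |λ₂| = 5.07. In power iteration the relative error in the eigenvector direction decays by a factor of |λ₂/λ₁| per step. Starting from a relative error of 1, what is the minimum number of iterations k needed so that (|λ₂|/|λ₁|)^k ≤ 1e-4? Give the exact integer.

|λ₂/λ₁| = 5.07/6.58 = 0.77052
Need k ≥ ln(1e-4) / ln(0.77052) = -9.2103 / -0.2607 ≈ 35.330
Smallest integer k satisfying the bound: 36

36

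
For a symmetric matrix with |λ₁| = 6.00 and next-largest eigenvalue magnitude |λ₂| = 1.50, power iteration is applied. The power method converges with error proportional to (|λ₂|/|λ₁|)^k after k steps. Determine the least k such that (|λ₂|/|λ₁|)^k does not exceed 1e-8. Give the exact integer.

14

|λ₂/λ₁| = 1.50/6.00 = 0.25000
Need k ≥ ln(1e-8) / ln(0.25000) = -18.4207 / -1.3863 ≈ 13.288
Smallest integer k satisfying the bound: 14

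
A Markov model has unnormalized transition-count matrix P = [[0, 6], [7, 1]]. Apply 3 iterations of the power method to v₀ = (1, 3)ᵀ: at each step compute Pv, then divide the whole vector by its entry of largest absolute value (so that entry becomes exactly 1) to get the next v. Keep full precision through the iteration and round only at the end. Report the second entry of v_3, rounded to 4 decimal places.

0.6814

Pv0 = (18.00000, 10.00000); divide by 18.00000 → v1 = (1.00000, 0.55556)
Pv1 = (3.33333, 7.55556); divide by 7.55556 → v2 = (0.44118, 1.00000)
Pv2 = (6.00000, 4.08824); divide by 6.00000 → v3 = (1.00000, 0.68137)
Requested entry of v3: 556/816 = 0.6814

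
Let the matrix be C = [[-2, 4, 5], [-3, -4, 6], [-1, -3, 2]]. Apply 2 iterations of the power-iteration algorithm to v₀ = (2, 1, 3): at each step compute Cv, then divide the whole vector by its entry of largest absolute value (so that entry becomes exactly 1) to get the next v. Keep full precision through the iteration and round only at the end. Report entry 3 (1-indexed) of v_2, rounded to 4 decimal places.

Cv0 = (15.00000, 8.00000, 1.00000); divide by 15.00000 → v1 = (1.00000, 0.53333, 0.06667)
Cv1 = (0.46667, -4.73333, -2.46667); divide by -4.73333 → v2 = (-0.09859, 1.00000, 0.52113)
Requested entry of v2: -37/-71 = 0.5211

0.5211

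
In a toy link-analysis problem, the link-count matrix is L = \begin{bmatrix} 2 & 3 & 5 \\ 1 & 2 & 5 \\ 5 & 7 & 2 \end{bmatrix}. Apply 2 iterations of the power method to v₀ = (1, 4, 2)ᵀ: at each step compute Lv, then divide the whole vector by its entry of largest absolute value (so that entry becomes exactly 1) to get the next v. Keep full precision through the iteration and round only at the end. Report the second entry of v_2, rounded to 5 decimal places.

Lv0 = (24.000000, 19.000000, 37.000000); divide by 37.000000 → v1 = (0.648649, 0.513514, 1.000000)
Lv1 = (7.837838, 6.675676, 8.837838); divide by 8.837838 → v2 = (0.886850, 0.755352, 1.000000)
Requested entry of v2: 247/327 = 0.75535

0.75535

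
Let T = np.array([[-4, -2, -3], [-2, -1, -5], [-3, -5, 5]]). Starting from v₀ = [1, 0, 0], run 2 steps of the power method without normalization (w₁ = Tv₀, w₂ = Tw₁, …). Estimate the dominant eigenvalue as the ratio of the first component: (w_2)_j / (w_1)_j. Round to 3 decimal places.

w1 = Tv₀ = (-4, -2, -3)
w2 = Tw1 = (29, 25, 7)
Ratio at component: 29 / -4 = -7.250

-7.250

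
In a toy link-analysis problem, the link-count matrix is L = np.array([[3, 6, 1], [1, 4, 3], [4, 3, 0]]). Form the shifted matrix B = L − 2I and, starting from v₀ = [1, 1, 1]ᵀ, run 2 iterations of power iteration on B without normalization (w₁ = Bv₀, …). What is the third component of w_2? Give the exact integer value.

40

B = L − 2I has rows (1, 6, 1); (1, 2, 3); (4, 3, -2)
w1 = Bv₀ = (8, 6, 5)
w2 = Bw1 = (49, 35, 40)
Requested component of w2: 40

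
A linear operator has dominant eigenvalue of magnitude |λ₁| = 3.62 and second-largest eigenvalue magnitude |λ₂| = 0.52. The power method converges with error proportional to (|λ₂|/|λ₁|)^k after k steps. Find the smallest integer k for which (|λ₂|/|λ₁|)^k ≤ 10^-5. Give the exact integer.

|λ₂/λ₁| = 0.52/3.62 = 0.14365
Need k ≥ ln(10^-5) / ln(0.14365) = -11.5129 / -1.9404 ≈ 5.933
Smallest integer k satisfying the bound: 6

6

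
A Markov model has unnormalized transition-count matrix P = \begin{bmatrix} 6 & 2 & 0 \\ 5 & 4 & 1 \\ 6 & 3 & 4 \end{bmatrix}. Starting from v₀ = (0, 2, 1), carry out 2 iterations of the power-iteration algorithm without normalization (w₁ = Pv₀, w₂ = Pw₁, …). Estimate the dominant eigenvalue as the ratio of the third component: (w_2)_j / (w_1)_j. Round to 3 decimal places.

9.100

w1 = Pv₀ = (6·0 + 2·2 + 0·1; 5·0 + 4·2 + 1·1; 6·0 + 3·2 + 4·1) = (4, 9, 10)
w2 = Pw1 = (6·4 + 2·9 + 0·10; 5·4 + 4·9 + 1·10; 6·4 + 3·9 + 4·10) = (42, 66, 91)
Ratio at component: 91 / 10 = 9.100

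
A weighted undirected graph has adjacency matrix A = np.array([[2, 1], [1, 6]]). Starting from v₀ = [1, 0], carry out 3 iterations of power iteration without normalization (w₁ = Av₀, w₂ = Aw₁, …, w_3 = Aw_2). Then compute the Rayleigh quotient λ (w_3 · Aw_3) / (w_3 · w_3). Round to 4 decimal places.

w1 = Av₀ = (2·1 + 1·0; 1·1 + 6·0) = (2, 1)
w2 = Aw1 = (2·2 + 1·1; 1·2 + 6·1) = (5, 8)
w3 = Aw2 = (18, 53)
Aw3 = (89, 336)
w3·Aw3 = 18·89 + 53·336 = 19410; w3·w3 = 18·18 + 53·53 = 3133
λ ≈ 19410/3133 = 6.1953

λ ≈ 6.1953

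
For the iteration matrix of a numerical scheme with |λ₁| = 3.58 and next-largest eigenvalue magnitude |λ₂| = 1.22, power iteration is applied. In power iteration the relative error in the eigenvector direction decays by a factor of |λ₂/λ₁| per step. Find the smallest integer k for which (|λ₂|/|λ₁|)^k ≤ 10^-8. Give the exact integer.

|λ₂/λ₁| = 1.22/3.58 = 0.34078
Need k ≥ ln(10^-8) / ln(0.34078) = -18.4207 / -1.0765 ≈ 17.111
Smallest integer k satisfying the bound: 18

18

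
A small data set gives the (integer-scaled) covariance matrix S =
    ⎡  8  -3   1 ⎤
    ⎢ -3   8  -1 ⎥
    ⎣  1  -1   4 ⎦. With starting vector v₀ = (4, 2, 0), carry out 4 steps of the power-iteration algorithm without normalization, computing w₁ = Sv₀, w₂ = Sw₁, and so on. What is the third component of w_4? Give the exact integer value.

4230

w1 = Sv₀ = (8·4 + (-3)·2 + 1·0; (-3)·4 + 8·2 + (-1)·0; 1·4 + (-1)·2 + 4·0) = (26, 4, 2)
w2 = Sw1 = (8·26 + (-3)·4 + 1·2; (-3)·26 + 8·4 + (-1)·2; 1·26 + (-1)·4 + 4·2) = (198, -48, 30)
w3 = Sw2 = (1758, -1008, 366)
w4 = Sw3 = (17454, -13704, 4230)
The requested component of w4 is 4230.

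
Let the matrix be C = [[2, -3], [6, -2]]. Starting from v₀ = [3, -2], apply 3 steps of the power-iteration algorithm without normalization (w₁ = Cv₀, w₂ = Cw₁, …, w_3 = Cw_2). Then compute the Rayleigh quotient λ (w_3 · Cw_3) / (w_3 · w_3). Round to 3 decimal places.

0.178

w1 = Cv₀ = (12, 22)
w2 = Cw1 = (-42, 28)
w3 = Cw2 = (-168, -308)
Cw3 = (588, -392)
w3·Cw3 = (-168)·588 + (-308)·(-392) = 21952; w3·w3 = (-168)·(-168) + (-308)·(-308) = 123088
λ ≈ 21952/123088 = 0.178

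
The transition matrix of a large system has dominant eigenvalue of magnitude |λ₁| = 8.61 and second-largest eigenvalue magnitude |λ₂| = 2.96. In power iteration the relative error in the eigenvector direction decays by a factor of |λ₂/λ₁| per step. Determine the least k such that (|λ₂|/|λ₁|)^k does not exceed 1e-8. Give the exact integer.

|λ₂/λ₁| = 2.96/8.61 = 0.34379
Need k ≥ ln(1e-8) / ln(0.34379) = -18.4207 / -1.0677 ≈ 17.252
Smallest integer k satisfying the bound: 18

18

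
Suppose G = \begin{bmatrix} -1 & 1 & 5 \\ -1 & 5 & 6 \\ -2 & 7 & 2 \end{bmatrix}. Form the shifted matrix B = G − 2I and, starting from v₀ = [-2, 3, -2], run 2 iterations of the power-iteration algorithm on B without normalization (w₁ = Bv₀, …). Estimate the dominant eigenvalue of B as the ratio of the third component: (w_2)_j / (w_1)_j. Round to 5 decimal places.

B = G − 2I has rows (-3, 1, 5); (-1, 3, 6); (-2, 7, 0)
w1 = Bv₀ = ((-3)·(-2) + 1·3 + 5·(-2); (-1)·(-2) + 3·3 + 6·(-2); (-2)·(-2) + 7·3 + 0·(-2)) = (-1, -1, 25)
w2 = Bw1 = ((-3)·(-1) + 1·(-1) + 5·25; (-1)·(-1) + 3·(-1) + 6·25; (-2)·(-1) + 7·(-1) + 0·25) = (127, 148, -5)
Ratio: -5/25 = -0.20000

-0.20000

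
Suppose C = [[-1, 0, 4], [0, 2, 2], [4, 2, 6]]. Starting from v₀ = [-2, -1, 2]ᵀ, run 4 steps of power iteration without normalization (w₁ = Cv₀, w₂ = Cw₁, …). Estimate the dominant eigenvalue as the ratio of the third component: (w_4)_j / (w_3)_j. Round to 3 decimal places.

w1 = Cv₀ = ((-1)·(-2) + 0·(-1) + 4·2; 0·(-2) + 2·(-1) + 2·2; 4·(-2) + 2·(-1) + 6·2) = (10, 2, 2)
w2 = Cw1 = ((-1)·10 + 0·2 + 4·2; 0·10 + 2·2 + 2·2; 4·10 + 2·2 + 6·2) = (-2, 8, 56)
w3 = Cw2 = (226, 128, 344)
w4 = Cw3 = (1150, 944, 3224)
Ratio at component: 3224 / 344 = 9.372

λ ≈ 9.372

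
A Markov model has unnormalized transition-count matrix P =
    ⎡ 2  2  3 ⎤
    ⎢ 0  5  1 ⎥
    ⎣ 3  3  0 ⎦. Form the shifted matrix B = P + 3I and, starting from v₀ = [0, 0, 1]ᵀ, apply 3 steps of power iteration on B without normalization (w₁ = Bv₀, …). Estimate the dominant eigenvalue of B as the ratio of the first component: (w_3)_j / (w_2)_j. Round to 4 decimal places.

B = P + 3I has rows (5, 2, 3); (0, 8, 1); (3, 3, 3)
w1 = Bv₀ = (5·0 + 2·0 + 3·1; 0·0 + 8·0 + 1·1; 3·0 + 3·0 + 3·1) = (3, 1, 3)
w2 = Bw1 = (5·3 + 2·1 + 3·3; 0·3 + 8·1 + 1·3; 3·3 + 3·1 + 3·3) = (26, 11, 21)
w3 = Bw2 = (215, 109, 174)
Ratio: 215/26 = 8.2692

8.2692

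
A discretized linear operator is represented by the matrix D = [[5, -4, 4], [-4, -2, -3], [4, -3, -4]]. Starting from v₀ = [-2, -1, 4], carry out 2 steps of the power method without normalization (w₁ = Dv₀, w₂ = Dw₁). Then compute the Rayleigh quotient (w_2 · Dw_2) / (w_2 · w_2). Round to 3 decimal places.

w1 = Dv₀ = (5·(-2) + (-4)·(-1) + 4·4; (-4)·(-2) + (-2)·(-1) + (-3)·4; 4·(-2) + (-3)·(-1) + (-4)·4) = (10, -2, -21)
w2 = Dw1 = (5·10 + (-4)·(-2) + 4·(-21); (-4)·10 + (-2)·(-2) + (-3)·(-21); 4·10 + (-3)·(-2) + (-4)·(-21)) = (-26, 27, 130)
Dw2 = (282, -340, -705)
w2·Dw2 = (-26)·282 + 27·(-340) + 130·(-705) = -108162; w2·w2 = (-26)·(-26) + 27·27 + 130·130 = 18305
λ ≈ -108162/18305 = -5.909

λ ≈ -5.909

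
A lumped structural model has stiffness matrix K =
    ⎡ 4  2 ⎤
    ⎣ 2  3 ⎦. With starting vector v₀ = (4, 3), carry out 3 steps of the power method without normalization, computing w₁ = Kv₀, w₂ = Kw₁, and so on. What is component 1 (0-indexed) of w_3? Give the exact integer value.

w1 = Kv₀ = (4·4 + 2·3; 2·4 + 3·3) = (22, 17)
w2 = Kw1 = (4·22 + 2·17; 2·22 + 3·17) = (122, 95)
w3 = Kw2 = (678, 529)
The requested component of w3 is 529.

529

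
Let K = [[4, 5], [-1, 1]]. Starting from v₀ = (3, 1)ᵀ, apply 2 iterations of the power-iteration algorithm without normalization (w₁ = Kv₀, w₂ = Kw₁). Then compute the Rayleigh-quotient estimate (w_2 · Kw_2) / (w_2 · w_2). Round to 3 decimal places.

w1 = Kv₀ = (4·3 + 5·1; (-1)·3 + 1·1) = (17, -2)
w2 = Kw1 = (4·17 + 5·(-2); (-1)·17 + 1·(-2)) = (58, -19)
Kw2 = (137, -77)
w2·Kw2 = 58·137 + (-19)·(-77) = 9409; w2·w2 = 58·58 + (-19)·(-19) = 3725
λ ≈ 9409/3725 = 2.526

λ ≈ 2.526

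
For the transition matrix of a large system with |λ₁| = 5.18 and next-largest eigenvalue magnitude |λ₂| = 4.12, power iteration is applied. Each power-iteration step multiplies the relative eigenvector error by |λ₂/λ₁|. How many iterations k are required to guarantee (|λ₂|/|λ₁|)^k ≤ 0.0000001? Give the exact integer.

|λ₂/λ₁| = 4.12/5.18 = 0.79537
Need k ≥ ln(0.0000001) / ln(0.79537) = -16.1181 / -0.2290 ≈ 70.399
Smallest integer k satisfying the bound: 71

71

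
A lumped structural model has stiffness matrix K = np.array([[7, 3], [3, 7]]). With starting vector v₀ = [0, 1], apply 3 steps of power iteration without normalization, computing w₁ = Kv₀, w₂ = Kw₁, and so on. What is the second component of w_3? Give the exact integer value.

532

w1 = Kv₀ = (7·0 + 3·1; 3·0 + 7·1) = (3, 7)
w2 = Kw1 = (7·3 + 3·7; 3·3 + 7·7) = (42, 58)
w3 = Kw2 = (468, 532)
The requested component of w3 is 532.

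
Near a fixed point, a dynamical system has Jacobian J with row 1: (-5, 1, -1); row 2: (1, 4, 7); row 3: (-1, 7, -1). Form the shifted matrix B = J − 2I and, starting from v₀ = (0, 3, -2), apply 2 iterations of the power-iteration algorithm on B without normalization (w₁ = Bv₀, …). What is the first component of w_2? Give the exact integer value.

-70

B = J − 2I has rows (-7, 1, -1); (1, 2, 7); (-1, 7, -3)
w1 = Bv₀ = ((-7)·0 + 1·3 + (-1)·(-2); 1·0 + 2·3 + 7·(-2); (-1)·0 + 7·3 + (-3)·(-2)) = (5, -8, 27)
w2 = Bw1 = ((-7)·5 + 1·(-8) + (-1)·27; 1·5 + 2·(-8) + 7·27; (-1)·5 + 7·(-8) + (-3)·27) = (-70, 178, -142)
Requested component of w2: -70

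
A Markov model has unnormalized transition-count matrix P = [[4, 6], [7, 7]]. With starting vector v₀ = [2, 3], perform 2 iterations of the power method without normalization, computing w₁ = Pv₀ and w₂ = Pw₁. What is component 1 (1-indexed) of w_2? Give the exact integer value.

314

w1 = Pv₀ = (26, 35)
w2 = Pw1 = (314, 427)
The requested component of w2 is 314.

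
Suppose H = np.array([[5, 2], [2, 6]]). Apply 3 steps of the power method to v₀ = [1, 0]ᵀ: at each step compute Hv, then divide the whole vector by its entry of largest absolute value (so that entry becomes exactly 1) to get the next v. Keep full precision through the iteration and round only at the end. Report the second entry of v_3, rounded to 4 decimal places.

Hv0 = (5.00000, 2.00000); divide by 5.00000 → v1 = (1.00000, 0.40000)
Hv1 = (5.80000, 4.40000); divide by 5.80000 → v2 = (1.00000, 0.75862)
Hv2 = (6.51724, 6.55172); divide by 6.55172 → v3 = (0.99474, 1.00000)
Requested entry of v3: 190/190 = 1.0000

1.0000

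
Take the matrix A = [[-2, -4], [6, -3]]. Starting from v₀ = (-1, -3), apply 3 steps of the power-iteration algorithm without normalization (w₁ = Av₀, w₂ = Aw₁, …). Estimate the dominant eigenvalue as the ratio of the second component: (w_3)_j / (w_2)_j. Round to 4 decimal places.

w1 = Av₀ = (14, 3)
w2 = Aw1 = (-40, 75)
w3 = Aw2 = (-220, -465)
Ratio at component: -465 / 75 = -6.2000

-6.2000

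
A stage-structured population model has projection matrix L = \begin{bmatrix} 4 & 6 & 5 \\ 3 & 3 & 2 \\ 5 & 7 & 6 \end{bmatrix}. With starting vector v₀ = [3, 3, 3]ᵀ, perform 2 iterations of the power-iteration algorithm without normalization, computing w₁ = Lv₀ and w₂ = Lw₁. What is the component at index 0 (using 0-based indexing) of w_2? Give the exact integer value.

594

w1 = Lv₀ = (4·3 + 6·3 + 5·3; 3·3 + 3·3 + 2·3; 5·3 + 7·3 + 6·3) = (45, 24, 54)
w2 = Lw1 = (4·45 + 6·24 + 5·54; 3·45 + 3·24 + 2·54; 5·45 + 7·24 + 6·54) = (594, 315, 717)
The requested component of w2 is 594.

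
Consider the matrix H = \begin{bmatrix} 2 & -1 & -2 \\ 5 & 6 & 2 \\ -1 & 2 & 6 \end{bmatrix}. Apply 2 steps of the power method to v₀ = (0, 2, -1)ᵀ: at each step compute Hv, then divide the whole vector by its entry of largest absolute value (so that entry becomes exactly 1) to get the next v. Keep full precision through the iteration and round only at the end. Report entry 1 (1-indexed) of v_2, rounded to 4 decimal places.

-0.1071

Hv0 = (0.00000, 10.00000, -2.00000); divide by 10.00000 → v1 = (0.00000, 1.00000, -0.20000)
Hv1 = (-0.60000, 5.60000, 0.80000); divide by 5.60000 → v2 = (-0.10714, 1.00000, 0.14286)
Requested entry of v2: -6/56 = -0.1071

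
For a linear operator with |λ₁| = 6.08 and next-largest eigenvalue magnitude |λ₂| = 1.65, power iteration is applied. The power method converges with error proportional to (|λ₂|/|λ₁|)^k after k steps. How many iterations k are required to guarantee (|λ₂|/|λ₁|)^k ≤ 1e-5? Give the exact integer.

|λ₂/λ₁| = 1.65/6.08 = 0.27138
Need k ≥ ln(1e-5) / ln(0.27138) = -11.5129 / -1.3042 ≈ 8.827
Smallest integer k satisfying the bound: 9

9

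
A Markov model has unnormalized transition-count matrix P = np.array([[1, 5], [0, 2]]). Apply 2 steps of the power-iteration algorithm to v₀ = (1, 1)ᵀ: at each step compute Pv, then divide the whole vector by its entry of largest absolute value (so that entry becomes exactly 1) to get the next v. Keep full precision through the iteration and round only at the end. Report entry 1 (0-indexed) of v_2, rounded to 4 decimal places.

0.2500

Pv0 = (6.00000, 2.00000); divide by 6.00000 → v1 = (1.00000, 0.33333)
Pv1 = (2.66667, 0.66667); divide by 2.66667 → v2 = (1.00000, 0.25000)
Requested entry of v2: 4/16 = 0.2500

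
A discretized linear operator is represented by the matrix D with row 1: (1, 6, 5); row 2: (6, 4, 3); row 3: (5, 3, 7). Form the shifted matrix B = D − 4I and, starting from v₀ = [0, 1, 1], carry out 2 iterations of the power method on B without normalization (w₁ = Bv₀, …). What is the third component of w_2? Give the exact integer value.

B = D − 4I has rows (-3, 6, 5); (6, 0, 3); (5, 3, 3)
w1 = Bv₀ = (11, 3, 6)
w2 = Bw1 = (15, 84, 82)
Requested component of w2: 82

82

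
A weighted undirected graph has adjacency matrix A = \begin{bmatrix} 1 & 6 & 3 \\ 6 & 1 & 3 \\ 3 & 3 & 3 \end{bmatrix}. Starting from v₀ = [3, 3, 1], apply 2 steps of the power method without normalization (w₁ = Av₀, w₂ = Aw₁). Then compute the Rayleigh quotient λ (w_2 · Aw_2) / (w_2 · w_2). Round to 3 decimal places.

λ ≈ 9.690

w1 = Av₀ = (24, 24, 21)
w2 = Aw1 = (231, 231, 207)
Aw2 = (2238, 2238, 2007)
w2·Aw2 = 231·2238 + 231·2238 + 207·2007 = 1449405; w2·w2 = 231·231 + 231·231 + 207·207 = 149571
λ ≈ 1449405/149571 = 9.690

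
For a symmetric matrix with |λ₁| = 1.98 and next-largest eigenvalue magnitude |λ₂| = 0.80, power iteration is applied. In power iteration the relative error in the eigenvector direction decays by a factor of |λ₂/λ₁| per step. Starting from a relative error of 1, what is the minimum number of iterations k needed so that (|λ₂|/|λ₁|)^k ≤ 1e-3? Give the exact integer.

8

|λ₂/λ₁| = 0.80/1.98 = 0.40404
Need k ≥ ln(1e-3) / ln(0.40404) = -6.9078 / -0.9062 ≈ 7.622
Smallest integer k satisfying the bound: 8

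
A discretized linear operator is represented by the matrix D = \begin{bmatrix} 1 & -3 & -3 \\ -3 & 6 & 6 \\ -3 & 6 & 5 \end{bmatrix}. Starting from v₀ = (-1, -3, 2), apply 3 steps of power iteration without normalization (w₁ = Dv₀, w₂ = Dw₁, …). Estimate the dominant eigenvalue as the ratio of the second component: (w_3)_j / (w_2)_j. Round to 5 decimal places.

λ ≈ 12.88889

w1 = Dv₀ = (2, -3, -5)
w2 = Dw1 = (26, -54, -49)
w3 = Dw2 = (335, -696, -647)
Ratio at component: -696 / -54 = 12.88889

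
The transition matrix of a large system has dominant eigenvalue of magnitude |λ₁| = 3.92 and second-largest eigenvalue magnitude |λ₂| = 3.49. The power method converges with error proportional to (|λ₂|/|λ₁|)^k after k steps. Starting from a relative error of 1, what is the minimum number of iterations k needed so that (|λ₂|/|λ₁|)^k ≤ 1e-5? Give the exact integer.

100

|λ₂/λ₁| = 3.49/3.92 = 0.89031
Need k ≥ ln(1e-5) / ln(0.89031) = -11.5129 / -0.1162 ≈ 99.087
Smallest integer k satisfying the bound: 100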